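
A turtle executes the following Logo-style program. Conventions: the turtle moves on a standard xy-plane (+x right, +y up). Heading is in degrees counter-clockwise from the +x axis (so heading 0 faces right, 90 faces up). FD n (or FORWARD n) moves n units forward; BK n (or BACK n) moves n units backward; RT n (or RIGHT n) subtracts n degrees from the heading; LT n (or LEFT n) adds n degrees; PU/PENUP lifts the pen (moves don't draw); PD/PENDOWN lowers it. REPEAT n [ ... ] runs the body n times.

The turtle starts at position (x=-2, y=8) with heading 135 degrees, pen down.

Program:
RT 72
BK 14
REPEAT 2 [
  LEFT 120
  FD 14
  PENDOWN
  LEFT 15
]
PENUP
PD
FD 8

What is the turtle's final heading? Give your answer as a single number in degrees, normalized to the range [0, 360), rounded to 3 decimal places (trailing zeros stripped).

Answer: 333

Derivation:
Executing turtle program step by step:
Start: pos=(-2,8), heading=135, pen down
RT 72: heading 135 -> 63
BK 14: (-2,8) -> (-8.356,-4.474) [heading=63, draw]
REPEAT 2 [
  -- iteration 1/2 --
  LT 120: heading 63 -> 183
  FD 14: (-8.356,-4.474) -> (-22.337,-5.207) [heading=183, draw]
  PD: pen down
  LT 15: heading 183 -> 198
  -- iteration 2/2 --
  LT 120: heading 198 -> 318
  FD 14: (-22.337,-5.207) -> (-11.933,-14.575) [heading=318, draw]
  PD: pen down
  LT 15: heading 318 -> 333
]
PU: pen up
PD: pen down
FD 8: (-11.933,-14.575) -> (-4.805,-18.207) [heading=333, draw]
Final: pos=(-4.805,-18.207), heading=333, 4 segment(s) drawn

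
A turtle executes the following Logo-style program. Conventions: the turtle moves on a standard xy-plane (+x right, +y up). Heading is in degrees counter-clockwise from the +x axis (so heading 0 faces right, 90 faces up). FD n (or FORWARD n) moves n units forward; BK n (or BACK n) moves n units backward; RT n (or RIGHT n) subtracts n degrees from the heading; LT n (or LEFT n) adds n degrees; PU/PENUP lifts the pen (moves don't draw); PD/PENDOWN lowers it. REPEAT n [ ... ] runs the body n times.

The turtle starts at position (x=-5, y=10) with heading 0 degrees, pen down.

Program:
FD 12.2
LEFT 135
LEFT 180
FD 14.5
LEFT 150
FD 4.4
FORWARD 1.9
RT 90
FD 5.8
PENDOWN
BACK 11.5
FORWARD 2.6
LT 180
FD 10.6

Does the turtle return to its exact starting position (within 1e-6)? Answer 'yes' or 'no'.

Executing turtle program step by step:
Start: pos=(-5,10), heading=0, pen down
FD 12.2: (-5,10) -> (7.2,10) [heading=0, draw]
LT 135: heading 0 -> 135
LT 180: heading 135 -> 315
FD 14.5: (7.2,10) -> (17.453,-0.253) [heading=315, draw]
LT 150: heading 315 -> 105
FD 4.4: (17.453,-0.253) -> (16.314,3.997) [heading=105, draw]
FD 1.9: (16.314,3.997) -> (15.822,5.832) [heading=105, draw]
RT 90: heading 105 -> 15
FD 5.8: (15.822,5.832) -> (21.425,7.333) [heading=15, draw]
PD: pen down
BK 11.5: (21.425,7.333) -> (10.317,4.357) [heading=15, draw]
FD 2.6: (10.317,4.357) -> (12.828,5.03) [heading=15, draw]
LT 180: heading 15 -> 195
FD 10.6: (12.828,5.03) -> (2.589,2.286) [heading=195, draw]
Final: pos=(2.589,2.286), heading=195, 8 segment(s) drawn

Start position: (-5, 10)
Final position: (2.589, 2.286)
Distance = 10.821; >= 1e-6 -> NOT closed

Answer: no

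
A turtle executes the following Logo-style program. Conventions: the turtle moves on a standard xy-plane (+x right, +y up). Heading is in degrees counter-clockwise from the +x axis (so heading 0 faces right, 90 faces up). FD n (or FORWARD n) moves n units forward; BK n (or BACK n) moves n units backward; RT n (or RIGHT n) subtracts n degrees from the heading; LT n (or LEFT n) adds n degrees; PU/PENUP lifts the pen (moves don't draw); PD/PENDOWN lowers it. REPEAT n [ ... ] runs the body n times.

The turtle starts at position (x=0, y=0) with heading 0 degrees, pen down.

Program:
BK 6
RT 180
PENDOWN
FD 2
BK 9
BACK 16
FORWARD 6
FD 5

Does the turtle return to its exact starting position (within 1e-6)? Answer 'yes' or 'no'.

Executing turtle program step by step:
Start: pos=(0,0), heading=0, pen down
BK 6: (0,0) -> (-6,0) [heading=0, draw]
RT 180: heading 0 -> 180
PD: pen down
FD 2: (-6,0) -> (-8,0) [heading=180, draw]
BK 9: (-8,0) -> (1,0) [heading=180, draw]
BK 16: (1,0) -> (17,0) [heading=180, draw]
FD 6: (17,0) -> (11,0) [heading=180, draw]
FD 5: (11,0) -> (6,0) [heading=180, draw]
Final: pos=(6,0), heading=180, 6 segment(s) drawn

Start position: (0, 0)
Final position: (6, 0)
Distance = 6; >= 1e-6 -> NOT closed

Answer: no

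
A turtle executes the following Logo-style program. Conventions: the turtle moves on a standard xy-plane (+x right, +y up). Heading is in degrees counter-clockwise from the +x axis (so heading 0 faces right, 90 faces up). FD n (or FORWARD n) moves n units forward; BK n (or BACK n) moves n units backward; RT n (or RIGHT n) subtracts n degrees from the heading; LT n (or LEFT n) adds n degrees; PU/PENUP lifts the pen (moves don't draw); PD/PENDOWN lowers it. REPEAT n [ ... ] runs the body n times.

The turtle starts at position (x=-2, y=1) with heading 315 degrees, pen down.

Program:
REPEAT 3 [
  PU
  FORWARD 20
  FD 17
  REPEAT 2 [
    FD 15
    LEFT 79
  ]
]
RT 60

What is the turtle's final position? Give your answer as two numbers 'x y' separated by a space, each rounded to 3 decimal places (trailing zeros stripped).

Executing turtle program step by step:
Start: pos=(-2,1), heading=315, pen down
REPEAT 3 [
  -- iteration 1/3 --
  PU: pen up
  FD 20: (-2,1) -> (12.142,-13.142) [heading=315, move]
  FD 17: (12.142,-13.142) -> (24.163,-25.163) [heading=315, move]
  REPEAT 2 [
    -- iteration 1/2 --
    FD 15: (24.163,-25.163) -> (34.77,-35.77) [heading=315, move]
    LT 79: heading 315 -> 34
    -- iteration 2/2 --
    FD 15: (34.77,-35.77) -> (47.205,-27.382) [heading=34, move]
    LT 79: heading 34 -> 113
  ]
  -- iteration 2/3 --
  PU: pen up
  FD 20: (47.205,-27.382) -> (39.39,-8.972) [heading=113, move]
  FD 17: (39.39,-8.972) -> (32.748,6.677) [heading=113, move]
  REPEAT 2 [
    -- iteration 1/2 --
    FD 15: (32.748,6.677) -> (26.887,20.485) [heading=113, move]
    LT 79: heading 113 -> 192
    -- iteration 2/2 --
    FD 15: (26.887,20.485) -> (12.215,17.366) [heading=192, move]
    LT 79: heading 192 -> 271
  ]
  -- iteration 3/3 --
  PU: pen up
  FD 20: (12.215,17.366) -> (12.564,-2.631) [heading=271, move]
  FD 17: (12.564,-2.631) -> (12.861,-19.628) [heading=271, move]
  REPEAT 2 [
    -- iteration 1/2 --
    FD 15: (12.861,-19.628) -> (13.122,-34.626) [heading=271, move]
    LT 79: heading 271 -> 350
    -- iteration 2/2 --
    FD 15: (13.122,-34.626) -> (27.895,-37.231) [heading=350, move]
    LT 79: heading 350 -> 69
  ]
]
RT 60: heading 69 -> 9
Final: pos=(27.895,-37.231), heading=9, 0 segment(s) drawn

Answer: 27.895 -37.231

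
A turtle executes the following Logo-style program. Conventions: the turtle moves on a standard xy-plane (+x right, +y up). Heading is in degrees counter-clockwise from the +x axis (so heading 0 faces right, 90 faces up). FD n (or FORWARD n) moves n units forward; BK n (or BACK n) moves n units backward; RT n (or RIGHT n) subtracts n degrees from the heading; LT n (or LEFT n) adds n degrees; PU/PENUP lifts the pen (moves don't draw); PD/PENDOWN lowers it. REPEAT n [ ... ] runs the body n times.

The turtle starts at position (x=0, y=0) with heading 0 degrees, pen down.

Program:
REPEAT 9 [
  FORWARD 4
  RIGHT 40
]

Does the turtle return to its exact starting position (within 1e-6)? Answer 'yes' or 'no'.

Executing turtle program step by step:
Start: pos=(0,0), heading=0, pen down
REPEAT 9 [
  -- iteration 1/9 --
  FD 4: (0,0) -> (4,0) [heading=0, draw]
  RT 40: heading 0 -> 320
  -- iteration 2/9 --
  FD 4: (4,0) -> (7.064,-2.571) [heading=320, draw]
  RT 40: heading 320 -> 280
  -- iteration 3/9 --
  FD 4: (7.064,-2.571) -> (7.759,-6.51) [heading=280, draw]
  RT 40: heading 280 -> 240
  -- iteration 4/9 --
  FD 4: (7.759,-6.51) -> (5.759,-9.974) [heading=240, draw]
  RT 40: heading 240 -> 200
  -- iteration 5/9 --
  FD 4: (5.759,-9.974) -> (2,-11.343) [heading=200, draw]
  RT 40: heading 200 -> 160
  -- iteration 6/9 --
  FD 4: (2,-11.343) -> (-1.759,-9.974) [heading=160, draw]
  RT 40: heading 160 -> 120
  -- iteration 7/9 --
  FD 4: (-1.759,-9.974) -> (-3.759,-6.51) [heading=120, draw]
  RT 40: heading 120 -> 80
  -- iteration 8/9 --
  FD 4: (-3.759,-6.51) -> (-3.064,-2.571) [heading=80, draw]
  RT 40: heading 80 -> 40
  -- iteration 9/9 --
  FD 4: (-3.064,-2.571) -> (0,0) [heading=40, draw]
  RT 40: heading 40 -> 0
]
Final: pos=(0,0), heading=0, 9 segment(s) drawn

Start position: (0, 0)
Final position: (0, 0)
Distance = 0; < 1e-6 -> CLOSED

Answer: yes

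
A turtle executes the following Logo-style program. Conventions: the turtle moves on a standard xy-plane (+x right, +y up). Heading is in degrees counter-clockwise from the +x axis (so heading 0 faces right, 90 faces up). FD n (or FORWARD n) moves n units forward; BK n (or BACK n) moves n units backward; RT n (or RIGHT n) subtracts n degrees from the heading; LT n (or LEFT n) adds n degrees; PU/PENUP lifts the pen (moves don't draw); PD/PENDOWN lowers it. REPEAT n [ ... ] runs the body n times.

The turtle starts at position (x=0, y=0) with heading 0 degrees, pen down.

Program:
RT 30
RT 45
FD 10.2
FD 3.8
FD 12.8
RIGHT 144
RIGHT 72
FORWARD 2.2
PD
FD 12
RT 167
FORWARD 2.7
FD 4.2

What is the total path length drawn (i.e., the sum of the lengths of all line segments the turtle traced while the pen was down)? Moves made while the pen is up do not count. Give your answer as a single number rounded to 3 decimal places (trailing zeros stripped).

Executing turtle program step by step:
Start: pos=(0,0), heading=0, pen down
RT 30: heading 0 -> 330
RT 45: heading 330 -> 285
FD 10.2: (0,0) -> (2.64,-9.852) [heading=285, draw]
FD 3.8: (2.64,-9.852) -> (3.623,-13.523) [heading=285, draw]
FD 12.8: (3.623,-13.523) -> (6.936,-25.887) [heading=285, draw]
RT 144: heading 285 -> 141
RT 72: heading 141 -> 69
FD 2.2: (6.936,-25.887) -> (7.725,-23.833) [heading=69, draw]
PD: pen down
FD 12: (7.725,-23.833) -> (12.025,-12.63) [heading=69, draw]
RT 167: heading 69 -> 262
FD 2.7: (12.025,-12.63) -> (11.649,-15.304) [heading=262, draw]
FD 4.2: (11.649,-15.304) -> (11.065,-19.463) [heading=262, draw]
Final: pos=(11.065,-19.463), heading=262, 7 segment(s) drawn

Segment lengths:
  seg 1: (0,0) -> (2.64,-9.852), length = 10.2
  seg 2: (2.64,-9.852) -> (3.623,-13.523), length = 3.8
  seg 3: (3.623,-13.523) -> (6.936,-25.887), length = 12.8
  seg 4: (6.936,-25.887) -> (7.725,-23.833), length = 2.2
  seg 5: (7.725,-23.833) -> (12.025,-12.63), length = 12
  seg 6: (12.025,-12.63) -> (11.649,-15.304), length = 2.7
  seg 7: (11.649,-15.304) -> (11.065,-19.463), length = 4.2
Total = 47.9

Answer: 47.9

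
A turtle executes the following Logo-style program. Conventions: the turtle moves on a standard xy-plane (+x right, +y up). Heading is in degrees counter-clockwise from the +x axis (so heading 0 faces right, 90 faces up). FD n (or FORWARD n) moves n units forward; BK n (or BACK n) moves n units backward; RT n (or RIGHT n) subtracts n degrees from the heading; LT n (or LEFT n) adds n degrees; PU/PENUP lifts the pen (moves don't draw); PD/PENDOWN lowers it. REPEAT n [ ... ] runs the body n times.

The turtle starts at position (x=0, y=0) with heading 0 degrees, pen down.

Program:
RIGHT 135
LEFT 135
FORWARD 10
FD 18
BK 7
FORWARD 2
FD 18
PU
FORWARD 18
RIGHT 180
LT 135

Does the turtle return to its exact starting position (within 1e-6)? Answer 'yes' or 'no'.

Executing turtle program step by step:
Start: pos=(0,0), heading=0, pen down
RT 135: heading 0 -> 225
LT 135: heading 225 -> 0
FD 10: (0,0) -> (10,0) [heading=0, draw]
FD 18: (10,0) -> (28,0) [heading=0, draw]
BK 7: (28,0) -> (21,0) [heading=0, draw]
FD 2: (21,0) -> (23,0) [heading=0, draw]
FD 18: (23,0) -> (41,0) [heading=0, draw]
PU: pen up
FD 18: (41,0) -> (59,0) [heading=0, move]
RT 180: heading 0 -> 180
LT 135: heading 180 -> 315
Final: pos=(59,0), heading=315, 5 segment(s) drawn

Start position: (0, 0)
Final position: (59, 0)
Distance = 59; >= 1e-6 -> NOT closed

Answer: no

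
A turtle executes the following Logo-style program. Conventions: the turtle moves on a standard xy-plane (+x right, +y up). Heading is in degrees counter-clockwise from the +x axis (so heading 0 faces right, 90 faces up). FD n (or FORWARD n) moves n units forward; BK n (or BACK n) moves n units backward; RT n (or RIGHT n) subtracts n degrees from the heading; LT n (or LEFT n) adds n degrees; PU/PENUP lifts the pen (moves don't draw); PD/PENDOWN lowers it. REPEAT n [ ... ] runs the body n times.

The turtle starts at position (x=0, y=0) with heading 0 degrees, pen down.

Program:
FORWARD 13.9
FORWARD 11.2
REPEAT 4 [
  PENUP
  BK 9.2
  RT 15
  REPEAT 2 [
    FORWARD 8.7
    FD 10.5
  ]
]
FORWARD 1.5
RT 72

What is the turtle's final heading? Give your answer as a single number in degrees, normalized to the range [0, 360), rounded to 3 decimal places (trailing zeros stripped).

Answer: 228

Derivation:
Executing turtle program step by step:
Start: pos=(0,0), heading=0, pen down
FD 13.9: (0,0) -> (13.9,0) [heading=0, draw]
FD 11.2: (13.9,0) -> (25.1,0) [heading=0, draw]
REPEAT 4 [
  -- iteration 1/4 --
  PU: pen up
  BK 9.2: (25.1,0) -> (15.9,0) [heading=0, move]
  RT 15: heading 0 -> 345
  REPEAT 2 [
    -- iteration 1/2 --
    FD 8.7: (15.9,0) -> (24.304,-2.252) [heading=345, move]
    FD 10.5: (24.304,-2.252) -> (34.446,-4.969) [heading=345, move]
    -- iteration 2/2 --
    FD 8.7: (34.446,-4.969) -> (42.849,-7.221) [heading=345, move]
    FD 10.5: (42.849,-7.221) -> (52.992,-9.939) [heading=345, move]
  ]
  -- iteration 2/4 --
  PU: pen up
  BK 9.2: (52.992,-9.939) -> (44.105,-7.558) [heading=345, move]
  RT 15: heading 345 -> 330
  REPEAT 2 [
    -- iteration 1/2 --
    FD 8.7: (44.105,-7.558) -> (51.639,-11.908) [heading=330, move]
    FD 10.5: (51.639,-11.908) -> (60.733,-17.158) [heading=330, move]
    -- iteration 2/2 --
    FD 8.7: (60.733,-17.158) -> (68.267,-21.508) [heading=330, move]
    FD 10.5: (68.267,-21.508) -> (77.36,-26.758) [heading=330, move]
  ]
  -- iteration 3/4 --
  PU: pen up
  BK 9.2: (77.36,-26.758) -> (69.393,-22.158) [heading=330, move]
  RT 15: heading 330 -> 315
  REPEAT 2 [
    -- iteration 1/2 --
    FD 8.7: (69.393,-22.158) -> (75.545,-28.309) [heading=315, move]
    FD 10.5: (75.545,-28.309) -> (82.969,-35.734) [heading=315, move]
    -- iteration 2/2 --
    FD 8.7: (82.969,-35.734) -> (89.121,-41.886) [heading=315, move]
    FD 10.5: (89.121,-41.886) -> (96.546,-49.31) [heading=315, move]
  ]
  -- iteration 4/4 --
  PU: pen up
  BK 9.2: (96.546,-49.31) -> (90.04,-42.805) [heading=315, move]
  RT 15: heading 315 -> 300
  REPEAT 2 [
    -- iteration 1/2 --
    FD 8.7: (90.04,-42.805) -> (94.39,-50.339) [heading=300, move]
    FD 10.5: (94.39,-50.339) -> (99.64,-59.433) [heading=300, move]
    -- iteration 2/2 --
    FD 8.7: (99.64,-59.433) -> (103.99,-66.967) [heading=300, move]
    FD 10.5: (103.99,-66.967) -> (109.24,-76.06) [heading=300, move]
  ]
]
FD 1.5: (109.24,-76.06) -> (109.99,-77.359) [heading=300, move]
RT 72: heading 300 -> 228
Final: pos=(109.99,-77.359), heading=228, 2 segment(s) drawn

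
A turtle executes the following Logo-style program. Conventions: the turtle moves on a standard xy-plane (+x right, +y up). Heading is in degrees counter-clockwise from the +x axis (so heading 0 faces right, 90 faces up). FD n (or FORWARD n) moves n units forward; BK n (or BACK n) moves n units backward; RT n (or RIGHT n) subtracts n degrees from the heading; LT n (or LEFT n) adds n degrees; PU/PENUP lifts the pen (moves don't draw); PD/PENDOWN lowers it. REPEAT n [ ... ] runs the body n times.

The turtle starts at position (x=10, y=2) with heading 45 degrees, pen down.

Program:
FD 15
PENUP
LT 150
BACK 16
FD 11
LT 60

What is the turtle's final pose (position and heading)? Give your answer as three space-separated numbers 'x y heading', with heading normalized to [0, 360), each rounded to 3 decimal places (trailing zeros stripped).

Answer: 25.436 13.901 255

Derivation:
Executing turtle program step by step:
Start: pos=(10,2), heading=45, pen down
FD 15: (10,2) -> (20.607,12.607) [heading=45, draw]
PU: pen up
LT 150: heading 45 -> 195
BK 16: (20.607,12.607) -> (36.061,16.748) [heading=195, move]
FD 11: (36.061,16.748) -> (25.436,13.901) [heading=195, move]
LT 60: heading 195 -> 255
Final: pos=(25.436,13.901), heading=255, 1 segment(s) drawn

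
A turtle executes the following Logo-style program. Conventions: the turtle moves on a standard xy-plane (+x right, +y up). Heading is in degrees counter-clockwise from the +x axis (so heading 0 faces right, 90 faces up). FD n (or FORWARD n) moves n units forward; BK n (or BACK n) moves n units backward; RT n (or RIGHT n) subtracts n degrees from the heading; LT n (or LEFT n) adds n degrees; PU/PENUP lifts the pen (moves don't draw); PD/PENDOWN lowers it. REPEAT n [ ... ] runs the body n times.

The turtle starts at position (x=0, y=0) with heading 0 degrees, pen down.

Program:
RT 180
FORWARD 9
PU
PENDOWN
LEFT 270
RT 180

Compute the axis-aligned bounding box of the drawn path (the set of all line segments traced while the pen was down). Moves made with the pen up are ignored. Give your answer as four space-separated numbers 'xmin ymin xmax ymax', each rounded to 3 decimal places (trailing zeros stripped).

Answer: -9 0 0 0

Derivation:
Executing turtle program step by step:
Start: pos=(0,0), heading=0, pen down
RT 180: heading 0 -> 180
FD 9: (0,0) -> (-9,0) [heading=180, draw]
PU: pen up
PD: pen down
LT 270: heading 180 -> 90
RT 180: heading 90 -> 270
Final: pos=(-9,0), heading=270, 1 segment(s) drawn

Segment endpoints: x in {-9, 0}, y in {0, 0}
xmin=-9, ymin=0, xmax=0, ymax=0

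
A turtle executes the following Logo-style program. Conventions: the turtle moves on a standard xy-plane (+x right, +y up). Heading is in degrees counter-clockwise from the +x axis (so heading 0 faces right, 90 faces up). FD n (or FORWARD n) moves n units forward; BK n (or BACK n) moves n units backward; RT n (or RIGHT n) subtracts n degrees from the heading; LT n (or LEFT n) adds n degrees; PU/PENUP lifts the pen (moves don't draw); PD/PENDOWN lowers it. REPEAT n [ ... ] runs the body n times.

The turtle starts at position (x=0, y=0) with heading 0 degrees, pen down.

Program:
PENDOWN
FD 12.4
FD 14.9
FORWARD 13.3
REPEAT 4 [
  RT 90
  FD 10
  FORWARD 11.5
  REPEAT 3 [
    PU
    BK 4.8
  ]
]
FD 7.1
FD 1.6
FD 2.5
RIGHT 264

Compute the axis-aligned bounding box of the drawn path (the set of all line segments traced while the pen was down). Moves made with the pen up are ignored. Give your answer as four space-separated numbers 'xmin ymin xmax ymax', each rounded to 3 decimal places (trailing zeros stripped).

Executing turtle program step by step:
Start: pos=(0,0), heading=0, pen down
PD: pen down
FD 12.4: (0,0) -> (12.4,0) [heading=0, draw]
FD 14.9: (12.4,0) -> (27.3,0) [heading=0, draw]
FD 13.3: (27.3,0) -> (40.6,0) [heading=0, draw]
REPEAT 4 [
  -- iteration 1/4 --
  RT 90: heading 0 -> 270
  FD 10: (40.6,0) -> (40.6,-10) [heading=270, draw]
  FD 11.5: (40.6,-10) -> (40.6,-21.5) [heading=270, draw]
  REPEAT 3 [
    -- iteration 1/3 --
    PU: pen up
    BK 4.8: (40.6,-21.5) -> (40.6,-16.7) [heading=270, move]
    -- iteration 2/3 --
    PU: pen up
    BK 4.8: (40.6,-16.7) -> (40.6,-11.9) [heading=270, move]
    -- iteration 3/3 --
    PU: pen up
    BK 4.8: (40.6,-11.9) -> (40.6,-7.1) [heading=270, move]
  ]
  -- iteration 2/4 --
  RT 90: heading 270 -> 180
  FD 10: (40.6,-7.1) -> (30.6,-7.1) [heading=180, move]
  FD 11.5: (30.6,-7.1) -> (19.1,-7.1) [heading=180, move]
  REPEAT 3 [
    -- iteration 1/3 --
    PU: pen up
    BK 4.8: (19.1,-7.1) -> (23.9,-7.1) [heading=180, move]
    -- iteration 2/3 --
    PU: pen up
    BK 4.8: (23.9,-7.1) -> (28.7,-7.1) [heading=180, move]
    -- iteration 3/3 --
    PU: pen up
    BK 4.8: (28.7,-7.1) -> (33.5,-7.1) [heading=180, move]
  ]
  -- iteration 3/4 --
  RT 90: heading 180 -> 90
  FD 10: (33.5,-7.1) -> (33.5,2.9) [heading=90, move]
  FD 11.5: (33.5,2.9) -> (33.5,14.4) [heading=90, move]
  REPEAT 3 [
    -- iteration 1/3 --
    PU: pen up
    BK 4.8: (33.5,14.4) -> (33.5,9.6) [heading=90, move]
    -- iteration 2/3 --
    PU: pen up
    BK 4.8: (33.5,9.6) -> (33.5,4.8) [heading=90, move]
    -- iteration 3/3 --
    PU: pen up
    BK 4.8: (33.5,4.8) -> (33.5,0) [heading=90, move]
  ]
  -- iteration 4/4 --
  RT 90: heading 90 -> 0
  FD 10: (33.5,0) -> (43.5,0) [heading=0, move]
  FD 11.5: (43.5,0) -> (55,0) [heading=0, move]
  REPEAT 3 [
    -- iteration 1/3 --
    PU: pen up
    BK 4.8: (55,0) -> (50.2,0) [heading=0, move]
    -- iteration 2/3 --
    PU: pen up
    BK 4.8: (50.2,0) -> (45.4,0) [heading=0, move]
    -- iteration 3/3 --
    PU: pen up
    BK 4.8: (45.4,0) -> (40.6,0) [heading=0, move]
  ]
]
FD 7.1: (40.6,0) -> (47.7,0) [heading=0, move]
FD 1.6: (47.7,0) -> (49.3,0) [heading=0, move]
FD 2.5: (49.3,0) -> (51.8,0) [heading=0, move]
RT 264: heading 0 -> 96
Final: pos=(51.8,0), heading=96, 5 segment(s) drawn

Segment endpoints: x in {0, 12.4, 27.3, 40.6}, y in {-21.5, -10, 0}
xmin=0, ymin=-21.5, xmax=40.6, ymax=0

Answer: 0 -21.5 40.6 0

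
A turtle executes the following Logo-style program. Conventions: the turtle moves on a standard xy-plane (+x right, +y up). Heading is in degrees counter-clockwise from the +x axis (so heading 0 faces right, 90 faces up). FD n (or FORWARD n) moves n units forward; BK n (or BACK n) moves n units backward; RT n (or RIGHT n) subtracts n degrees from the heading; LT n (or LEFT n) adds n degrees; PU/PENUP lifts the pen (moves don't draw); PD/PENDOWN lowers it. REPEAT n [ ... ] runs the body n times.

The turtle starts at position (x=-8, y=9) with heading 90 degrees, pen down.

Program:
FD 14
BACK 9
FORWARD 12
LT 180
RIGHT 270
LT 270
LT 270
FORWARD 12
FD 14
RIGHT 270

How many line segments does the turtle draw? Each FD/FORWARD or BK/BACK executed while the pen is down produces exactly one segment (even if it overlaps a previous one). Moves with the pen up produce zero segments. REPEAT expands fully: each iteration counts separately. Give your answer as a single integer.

Answer: 5

Derivation:
Executing turtle program step by step:
Start: pos=(-8,9), heading=90, pen down
FD 14: (-8,9) -> (-8,23) [heading=90, draw]
BK 9: (-8,23) -> (-8,14) [heading=90, draw]
FD 12: (-8,14) -> (-8,26) [heading=90, draw]
LT 180: heading 90 -> 270
RT 270: heading 270 -> 0
LT 270: heading 0 -> 270
LT 270: heading 270 -> 180
FD 12: (-8,26) -> (-20,26) [heading=180, draw]
FD 14: (-20,26) -> (-34,26) [heading=180, draw]
RT 270: heading 180 -> 270
Final: pos=(-34,26), heading=270, 5 segment(s) drawn
Segments drawn: 5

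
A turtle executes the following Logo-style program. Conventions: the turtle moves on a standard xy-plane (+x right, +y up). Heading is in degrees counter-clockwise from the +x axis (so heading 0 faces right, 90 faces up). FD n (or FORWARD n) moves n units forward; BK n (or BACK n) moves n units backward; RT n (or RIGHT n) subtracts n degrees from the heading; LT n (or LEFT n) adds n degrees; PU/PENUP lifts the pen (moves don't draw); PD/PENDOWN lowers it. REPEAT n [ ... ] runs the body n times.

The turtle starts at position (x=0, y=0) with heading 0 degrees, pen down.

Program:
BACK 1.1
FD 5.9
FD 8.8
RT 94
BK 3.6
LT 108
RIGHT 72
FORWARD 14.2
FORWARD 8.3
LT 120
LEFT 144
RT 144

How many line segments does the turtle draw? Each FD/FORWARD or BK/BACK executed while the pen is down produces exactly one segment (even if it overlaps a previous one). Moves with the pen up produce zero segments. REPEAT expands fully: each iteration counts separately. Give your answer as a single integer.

Answer: 6

Derivation:
Executing turtle program step by step:
Start: pos=(0,0), heading=0, pen down
BK 1.1: (0,0) -> (-1.1,0) [heading=0, draw]
FD 5.9: (-1.1,0) -> (4.8,0) [heading=0, draw]
FD 8.8: (4.8,0) -> (13.6,0) [heading=0, draw]
RT 94: heading 0 -> 266
BK 3.6: (13.6,0) -> (13.851,3.591) [heading=266, draw]
LT 108: heading 266 -> 14
RT 72: heading 14 -> 302
FD 14.2: (13.851,3.591) -> (21.376,-8.451) [heading=302, draw]
FD 8.3: (21.376,-8.451) -> (25.774,-15.49) [heading=302, draw]
LT 120: heading 302 -> 62
LT 144: heading 62 -> 206
RT 144: heading 206 -> 62
Final: pos=(25.774,-15.49), heading=62, 6 segment(s) drawn
Segments drawn: 6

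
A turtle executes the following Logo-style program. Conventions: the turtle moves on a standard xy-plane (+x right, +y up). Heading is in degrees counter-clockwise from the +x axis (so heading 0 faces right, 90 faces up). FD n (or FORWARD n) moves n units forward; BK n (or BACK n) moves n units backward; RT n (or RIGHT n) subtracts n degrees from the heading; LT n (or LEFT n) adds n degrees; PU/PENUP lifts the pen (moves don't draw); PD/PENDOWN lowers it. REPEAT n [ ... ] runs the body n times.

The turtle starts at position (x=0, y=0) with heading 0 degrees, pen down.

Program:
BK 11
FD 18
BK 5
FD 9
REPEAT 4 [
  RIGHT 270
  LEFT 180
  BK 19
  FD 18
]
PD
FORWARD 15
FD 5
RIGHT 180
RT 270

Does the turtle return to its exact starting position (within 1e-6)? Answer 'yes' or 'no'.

Answer: no

Derivation:
Executing turtle program step by step:
Start: pos=(0,0), heading=0, pen down
BK 11: (0,0) -> (-11,0) [heading=0, draw]
FD 18: (-11,0) -> (7,0) [heading=0, draw]
BK 5: (7,0) -> (2,0) [heading=0, draw]
FD 9: (2,0) -> (11,0) [heading=0, draw]
REPEAT 4 [
  -- iteration 1/4 --
  RT 270: heading 0 -> 90
  LT 180: heading 90 -> 270
  BK 19: (11,0) -> (11,19) [heading=270, draw]
  FD 18: (11,19) -> (11,1) [heading=270, draw]
  -- iteration 2/4 --
  RT 270: heading 270 -> 0
  LT 180: heading 0 -> 180
  BK 19: (11,1) -> (30,1) [heading=180, draw]
  FD 18: (30,1) -> (12,1) [heading=180, draw]
  -- iteration 3/4 --
  RT 270: heading 180 -> 270
  LT 180: heading 270 -> 90
  BK 19: (12,1) -> (12,-18) [heading=90, draw]
  FD 18: (12,-18) -> (12,0) [heading=90, draw]
  -- iteration 4/4 --
  RT 270: heading 90 -> 180
  LT 180: heading 180 -> 0
  BK 19: (12,0) -> (-7,0) [heading=0, draw]
  FD 18: (-7,0) -> (11,0) [heading=0, draw]
]
PD: pen down
FD 15: (11,0) -> (26,0) [heading=0, draw]
FD 5: (26,0) -> (31,0) [heading=0, draw]
RT 180: heading 0 -> 180
RT 270: heading 180 -> 270
Final: pos=(31,0), heading=270, 14 segment(s) drawn

Start position: (0, 0)
Final position: (31, 0)
Distance = 31; >= 1e-6 -> NOT closed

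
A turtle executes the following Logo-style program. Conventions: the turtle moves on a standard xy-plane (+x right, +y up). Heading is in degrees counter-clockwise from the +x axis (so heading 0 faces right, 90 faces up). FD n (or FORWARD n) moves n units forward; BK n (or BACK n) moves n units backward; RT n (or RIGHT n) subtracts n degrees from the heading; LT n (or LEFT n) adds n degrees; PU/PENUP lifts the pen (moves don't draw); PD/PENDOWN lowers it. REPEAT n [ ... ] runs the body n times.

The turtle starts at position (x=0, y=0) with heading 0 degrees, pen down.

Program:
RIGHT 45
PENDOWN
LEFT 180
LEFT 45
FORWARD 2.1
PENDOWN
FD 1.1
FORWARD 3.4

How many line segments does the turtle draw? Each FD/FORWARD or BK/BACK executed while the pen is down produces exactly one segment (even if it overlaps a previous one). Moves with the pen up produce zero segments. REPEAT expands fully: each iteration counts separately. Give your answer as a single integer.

Answer: 3

Derivation:
Executing turtle program step by step:
Start: pos=(0,0), heading=0, pen down
RT 45: heading 0 -> 315
PD: pen down
LT 180: heading 315 -> 135
LT 45: heading 135 -> 180
FD 2.1: (0,0) -> (-2.1,0) [heading=180, draw]
PD: pen down
FD 1.1: (-2.1,0) -> (-3.2,0) [heading=180, draw]
FD 3.4: (-3.2,0) -> (-6.6,0) [heading=180, draw]
Final: pos=(-6.6,0), heading=180, 3 segment(s) drawn
Segments drawn: 3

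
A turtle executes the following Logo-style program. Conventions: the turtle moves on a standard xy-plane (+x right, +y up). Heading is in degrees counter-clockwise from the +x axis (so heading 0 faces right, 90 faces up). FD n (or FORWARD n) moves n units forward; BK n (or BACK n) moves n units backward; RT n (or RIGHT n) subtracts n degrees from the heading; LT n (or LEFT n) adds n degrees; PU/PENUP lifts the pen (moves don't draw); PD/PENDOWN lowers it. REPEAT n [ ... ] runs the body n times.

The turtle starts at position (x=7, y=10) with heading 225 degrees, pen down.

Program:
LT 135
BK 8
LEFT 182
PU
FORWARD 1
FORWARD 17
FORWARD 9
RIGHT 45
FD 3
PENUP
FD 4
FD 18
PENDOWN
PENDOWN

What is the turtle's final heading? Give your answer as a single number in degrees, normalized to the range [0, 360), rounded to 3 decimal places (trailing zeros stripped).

Executing turtle program step by step:
Start: pos=(7,10), heading=225, pen down
LT 135: heading 225 -> 0
BK 8: (7,10) -> (-1,10) [heading=0, draw]
LT 182: heading 0 -> 182
PU: pen up
FD 1: (-1,10) -> (-1.999,9.965) [heading=182, move]
FD 17: (-1.999,9.965) -> (-18.989,9.372) [heading=182, move]
FD 9: (-18.989,9.372) -> (-27.984,9.058) [heading=182, move]
RT 45: heading 182 -> 137
FD 3: (-27.984,9.058) -> (-30.178,11.104) [heading=137, move]
PU: pen up
FD 4: (-30.178,11.104) -> (-33.103,13.832) [heading=137, move]
FD 18: (-33.103,13.832) -> (-46.267,26.108) [heading=137, move]
PD: pen down
PD: pen down
Final: pos=(-46.267,26.108), heading=137, 1 segment(s) drawn

Answer: 137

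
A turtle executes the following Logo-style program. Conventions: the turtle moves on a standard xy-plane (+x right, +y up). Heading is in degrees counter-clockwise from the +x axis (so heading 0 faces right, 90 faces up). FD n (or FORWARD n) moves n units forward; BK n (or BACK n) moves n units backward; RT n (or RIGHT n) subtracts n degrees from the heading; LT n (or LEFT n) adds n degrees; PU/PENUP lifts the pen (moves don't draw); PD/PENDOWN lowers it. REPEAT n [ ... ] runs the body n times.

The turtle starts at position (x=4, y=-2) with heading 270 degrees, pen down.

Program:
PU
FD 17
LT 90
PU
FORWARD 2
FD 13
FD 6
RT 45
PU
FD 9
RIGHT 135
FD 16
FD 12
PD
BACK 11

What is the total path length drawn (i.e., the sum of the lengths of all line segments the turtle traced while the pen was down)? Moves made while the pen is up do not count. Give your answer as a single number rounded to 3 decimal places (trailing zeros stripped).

Answer: 11

Derivation:
Executing turtle program step by step:
Start: pos=(4,-2), heading=270, pen down
PU: pen up
FD 17: (4,-2) -> (4,-19) [heading=270, move]
LT 90: heading 270 -> 0
PU: pen up
FD 2: (4,-19) -> (6,-19) [heading=0, move]
FD 13: (6,-19) -> (19,-19) [heading=0, move]
FD 6: (19,-19) -> (25,-19) [heading=0, move]
RT 45: heading 0 -> 315
PU: pen up
FD 9: (25,-19) -> (31.364,-25.364) [heading=315, move]
RT 135: heading 315 -> 180
FD 16: (31.364,-25.364) -> (15.364,-25.364) [heading=180, move]
FD 12: (15.364,-25.364) -> (3.364,-25.364) [heading=180, move]
PD: pen down
BK 11: (3.364,-25.364) -> (14.364,-25.364) [heading=180, draw]
Final: pos=(14.364,-25.364), heading=180, 1 segment(s) drawn

Segment lengths:
  seg 1: (3.364,-25.364) -> (14.364,-25.364), length = 11
Total = 11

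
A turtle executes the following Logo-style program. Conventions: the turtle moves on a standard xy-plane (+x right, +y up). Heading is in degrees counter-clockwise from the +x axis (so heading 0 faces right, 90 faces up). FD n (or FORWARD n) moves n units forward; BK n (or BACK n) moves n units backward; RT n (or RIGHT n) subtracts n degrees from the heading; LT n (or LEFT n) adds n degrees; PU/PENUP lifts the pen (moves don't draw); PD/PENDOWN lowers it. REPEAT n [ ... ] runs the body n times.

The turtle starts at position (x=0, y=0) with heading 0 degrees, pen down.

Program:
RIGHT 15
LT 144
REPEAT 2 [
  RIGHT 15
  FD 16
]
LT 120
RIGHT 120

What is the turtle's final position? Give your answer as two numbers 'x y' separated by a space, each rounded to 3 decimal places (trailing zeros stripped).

Answer: -9.011 30.42

Derivation:
Executing turtle program step by step:
Start: pos=(0,0), heading=0, pen down
RT 15: heading 0 -> 345
LT 144: heading 345 -> 129
REPEAT 2 [
  -- iteration 1/2 --
  RT 15: heading 129 -> 114
  FD 16: (0,0) -> (-6.508,14.617) [heading=114, draw]
  -- iteration 2/2 --
  RT 15: heading 114 -> 99
  FD 16: (-6.508,14.617) -> (-9.011,30.42) [heading=99, draw]
]
LT 120: heading 99 -> 219
RT 120: heading 219 -> 99
Final: pos=(-9.011,30.42), heading=99, 2 segment(s) drawn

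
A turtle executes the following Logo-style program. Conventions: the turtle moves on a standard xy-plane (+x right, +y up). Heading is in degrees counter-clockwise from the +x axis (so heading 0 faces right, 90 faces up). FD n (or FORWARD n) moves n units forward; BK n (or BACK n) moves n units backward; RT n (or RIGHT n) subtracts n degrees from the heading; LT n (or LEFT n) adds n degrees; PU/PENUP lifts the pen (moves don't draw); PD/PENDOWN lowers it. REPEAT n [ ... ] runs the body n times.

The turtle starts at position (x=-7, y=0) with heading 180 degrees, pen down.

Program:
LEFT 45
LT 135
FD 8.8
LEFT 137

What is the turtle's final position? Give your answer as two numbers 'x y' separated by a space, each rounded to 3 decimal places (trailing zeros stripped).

Answer: 1.8 0

Derivation:
Executing turtle program step by step:
Start: pos=(-7,0), heading=180, pen down
LT 45: heading 180 -> 225
LT 135: heading 225 -> 0
FD 8.8: (-7,0) -> (1.8,0) [heading=0, draw]
LT 137: heading 0 -> 137
Final: pos=(1.8,0), heading=137, 1 segment(s) drawn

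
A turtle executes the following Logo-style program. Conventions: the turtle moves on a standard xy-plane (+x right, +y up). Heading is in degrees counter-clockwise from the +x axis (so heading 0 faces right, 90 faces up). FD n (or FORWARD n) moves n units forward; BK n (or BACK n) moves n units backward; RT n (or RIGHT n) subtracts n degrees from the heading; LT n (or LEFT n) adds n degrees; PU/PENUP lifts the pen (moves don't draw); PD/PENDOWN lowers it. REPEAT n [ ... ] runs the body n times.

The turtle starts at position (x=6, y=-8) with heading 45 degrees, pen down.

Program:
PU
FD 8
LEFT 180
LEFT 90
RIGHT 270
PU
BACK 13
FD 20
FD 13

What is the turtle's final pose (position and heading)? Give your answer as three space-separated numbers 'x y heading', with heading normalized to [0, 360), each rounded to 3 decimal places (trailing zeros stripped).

Executing turtle program step by step:
Start: pos=(6,-8), heading=45, pen down
PU: pen up
FD 8: (6,-8) -> (11.657,-2.343) [heading=45, move]
LT 180: heading 45 -> 225
LT 90: heading 225 -> 315
RT 270: heading 315 -> 45
PU: pen up
BK 13: (11.657,-2.343) -> (2.464,-11.536) [heading=45, move]
FD 20: (2.464,-11.536) -> (16.607,2.607) [heading=45, move]
FD 13: (16.607,2.607) -> (25.799,11.799) [heading=45, move]
Final: pos=(25.799,11.799), heading=45, 0 segment(s) drawn

Answer: 25.799 11.799 45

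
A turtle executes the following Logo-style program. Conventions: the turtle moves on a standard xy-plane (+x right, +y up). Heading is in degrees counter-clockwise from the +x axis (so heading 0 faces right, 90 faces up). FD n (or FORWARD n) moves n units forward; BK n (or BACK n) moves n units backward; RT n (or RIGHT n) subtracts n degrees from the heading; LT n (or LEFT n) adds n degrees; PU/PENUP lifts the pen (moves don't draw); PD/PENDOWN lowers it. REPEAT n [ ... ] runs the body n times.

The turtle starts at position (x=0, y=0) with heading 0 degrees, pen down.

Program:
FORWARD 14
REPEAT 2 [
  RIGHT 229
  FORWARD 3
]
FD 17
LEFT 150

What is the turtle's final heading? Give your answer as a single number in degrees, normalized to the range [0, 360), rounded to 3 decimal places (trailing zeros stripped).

Executing turtle program step by step:
Start: pos=(0,0), heading=0, pen down
FD 14: (0,0) -> (14,0) [heading=0, draw]
REPEAT 2 [
  -- iteration 1/2 --
  RT 229: heading 0 -> 131
  FD 3: (14,0) -> (12.032,2.264) [heading=131, draw]
  -- iteration 2/2 --
  RT 229: heading 131 -> 262
  FD 3: (12.032,2.264) -> (11.614,-0.707) [heading=262, draw]
]
FD 17: (11.614,-0.707) -> (9.248,-17.541) [heading=262, draw]
LT 150: heading 262 -> 52
Final: pos=(9.248,-17.541), heading=52, 4 segment(s) drawn

Answer: 52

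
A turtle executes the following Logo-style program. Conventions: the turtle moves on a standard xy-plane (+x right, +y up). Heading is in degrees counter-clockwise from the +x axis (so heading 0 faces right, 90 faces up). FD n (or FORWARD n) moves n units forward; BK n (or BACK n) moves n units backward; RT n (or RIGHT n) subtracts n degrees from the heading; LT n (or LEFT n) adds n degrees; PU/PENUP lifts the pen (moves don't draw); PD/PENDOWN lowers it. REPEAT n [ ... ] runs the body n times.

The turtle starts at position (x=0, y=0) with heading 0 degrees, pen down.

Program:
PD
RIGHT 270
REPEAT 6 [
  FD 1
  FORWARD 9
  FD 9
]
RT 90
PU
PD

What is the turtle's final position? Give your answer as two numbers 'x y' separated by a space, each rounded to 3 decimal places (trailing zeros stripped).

Answer: 0 114

Derivation:
Executing turtle program step by step:
Start: pos=(0,0), heading=0, pen down
PD: pen down
RT 270: heading 0 -> 90
REPEAT 6 [
  -- iteration 1/6 --
  FD 1: (0,0) -> (0,1) [heading=90, draw]
  FD 9: (0,1) -> (0,10) [heading=90, draw]
  FD 9: (0,10) -> (0,19) [heading=90, draw]
  -- iteration 2/6 --
  FD 1: (0,19) -> (0,20) [heading=90, draw]
  FD 9: (0,20) -> (0,29) [heading=90, draw]
  FD 9: (0,29) -> (0,38) [heading=90, draw]
  -- iteration 3/6 --
  FD 1: (0,38) -> (0,39) [heading=90, draw]
  FD 9: (0,39) -> (0,48) [heading=90, draw]
  FD 9: (0,48) -> (0,57) [heading=90, draw]
  -- iteration 4/6 --
  FD 1: (0,57) -> (0,58) [heading=90, draw]
  FD 9: (0,58) -> (0,67) [heading=90, draw]
  FD 9: (0,67) -> (0,76) [heading=90, draw]
  -- iteration 5/6 --
  FD 1: (0,76) -> (0,77) [heading=90, draw]
  FD 9: (0,77) -> (0,86) [heading=90, draw]
  FD 9: (0,86) -> (0,95) [heading=90, draw]
  -- iteration 6/6 --
  FD 1: (0,95) -> (0,96) [heading=90, draw]
  FD 9: (0,96) -> (0,105) [heading=90, draw]
  FD 9: (0,105) -> (0,114) [heading=90, draw]
]
RT 90: heading 90 -> 0
PU: pen up
PD: pen down
Final: pos=(0,114), heading=0, 18 segment(s) drawn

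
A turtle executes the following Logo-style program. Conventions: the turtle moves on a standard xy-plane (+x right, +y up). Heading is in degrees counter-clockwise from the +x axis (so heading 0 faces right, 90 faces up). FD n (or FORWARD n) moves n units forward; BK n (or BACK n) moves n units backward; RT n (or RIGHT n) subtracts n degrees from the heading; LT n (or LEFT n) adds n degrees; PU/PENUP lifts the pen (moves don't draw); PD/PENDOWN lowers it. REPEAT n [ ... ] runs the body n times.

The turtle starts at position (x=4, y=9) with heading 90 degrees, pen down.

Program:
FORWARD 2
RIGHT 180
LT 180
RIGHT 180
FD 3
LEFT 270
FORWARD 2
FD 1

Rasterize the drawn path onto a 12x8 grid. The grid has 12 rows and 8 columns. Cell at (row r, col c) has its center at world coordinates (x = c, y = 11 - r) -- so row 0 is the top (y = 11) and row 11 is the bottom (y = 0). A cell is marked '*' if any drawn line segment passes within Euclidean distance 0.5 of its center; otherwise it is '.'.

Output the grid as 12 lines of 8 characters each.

Answer: ....*...
....*...
....*...
.****...
........
........
........
........
........
........
........
........

Derivation:
Segment 0: (4,9) -> (4,11)
Segment 1: (4,11) -> (4,8)
Segment 2: (4,8) -> (2,8)
Segment 3: (2,8) -> (1,8)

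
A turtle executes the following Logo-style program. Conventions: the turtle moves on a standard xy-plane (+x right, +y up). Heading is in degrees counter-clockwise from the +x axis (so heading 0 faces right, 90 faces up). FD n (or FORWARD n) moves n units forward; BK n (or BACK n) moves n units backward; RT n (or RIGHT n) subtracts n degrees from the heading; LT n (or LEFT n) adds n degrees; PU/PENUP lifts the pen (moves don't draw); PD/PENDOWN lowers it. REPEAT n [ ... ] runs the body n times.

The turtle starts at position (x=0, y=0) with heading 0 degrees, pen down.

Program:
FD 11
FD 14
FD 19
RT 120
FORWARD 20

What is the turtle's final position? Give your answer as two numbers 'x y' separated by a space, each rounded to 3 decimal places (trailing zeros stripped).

Answer: 34 -17.321

Derivation:
Executing turtle program step by step:
Start: pos=(0,0), heading=0, pen down
FD 11: (0,0) -> (11,0) [heading=0, draw]
FD 14: (11,0) -> (25,0) [heading=0, draw]
FD 19: (25,0) -> (44,0) [heading=0, draw]
RT 120: heading 0 -> 240
FD 20: (44,0) -> (34,-17.321) [heading=240, draw]
Final: pos=(34,-17.321), heading=240, 4 segment(s) drawn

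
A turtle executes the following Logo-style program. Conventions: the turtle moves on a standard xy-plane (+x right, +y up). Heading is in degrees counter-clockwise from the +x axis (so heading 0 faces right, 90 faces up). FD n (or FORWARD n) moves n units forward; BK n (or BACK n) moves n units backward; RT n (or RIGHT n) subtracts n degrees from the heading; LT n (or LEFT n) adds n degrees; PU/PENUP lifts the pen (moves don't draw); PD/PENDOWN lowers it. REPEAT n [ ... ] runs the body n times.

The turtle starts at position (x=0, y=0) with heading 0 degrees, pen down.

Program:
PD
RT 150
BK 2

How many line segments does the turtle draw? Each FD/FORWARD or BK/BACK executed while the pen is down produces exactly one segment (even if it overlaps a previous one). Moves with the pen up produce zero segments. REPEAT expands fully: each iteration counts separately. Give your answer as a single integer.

Executing turtle program step by step:
Start: pos=(0,0), heading=0, pen down
PD: pen down
RT 150: heading 0 -> 210
BK 2: (0,0) -> (1.732,1) [heading=210, draw]
Final: pos=(1.732,1), heading=210, 1 segment(s) drawn
Segments drawn: 1

Answer: 1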